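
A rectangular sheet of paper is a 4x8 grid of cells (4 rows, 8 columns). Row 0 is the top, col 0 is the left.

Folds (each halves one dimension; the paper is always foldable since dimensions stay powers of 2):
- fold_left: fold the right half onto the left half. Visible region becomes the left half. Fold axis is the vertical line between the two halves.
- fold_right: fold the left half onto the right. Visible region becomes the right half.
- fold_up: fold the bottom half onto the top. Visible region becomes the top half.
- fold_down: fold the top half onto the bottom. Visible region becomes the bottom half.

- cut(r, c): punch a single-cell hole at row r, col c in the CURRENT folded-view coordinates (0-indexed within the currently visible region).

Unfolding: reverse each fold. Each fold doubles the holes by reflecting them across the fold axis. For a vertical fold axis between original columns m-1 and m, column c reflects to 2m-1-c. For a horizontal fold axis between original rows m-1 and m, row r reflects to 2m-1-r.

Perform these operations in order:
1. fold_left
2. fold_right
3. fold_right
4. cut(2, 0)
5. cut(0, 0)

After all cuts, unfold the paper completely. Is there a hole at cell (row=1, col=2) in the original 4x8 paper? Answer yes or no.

Answer: no

Derivation:
Op 1 fold_left: fold axis v@4; visible region now rows[0,4) x cols[0,4) = 4x4
Op 2 fold_right: fold axis v@2; visible region now rows[0,4) x cols[2,4) = 4x2
Op 3 fold_right: fold axis v@3; visible region now rows[0,4) x cols[3,4) = 4x1
Op 4 cut(2, 0): punch at orig (2,3); cuts so far [(2, 3)]; region rows[0,4) x cols[3,4) = 4x1
Op 5 cut(0, 0): punch at orig (0,3); cuts so far [(0, 3), (2, 3)]; region rows[0,4) x cols[3,4) = 4x1
Unfold 1 (reflect across v@3): 4 holes -> [(0, 2), (0, 3), (2, 2), (2, 3)]
Unfold 2 (reflect across v@2): 8 holes -> [(0, 0), (0, 1), (0, 2), (0, 3), (2, 0), (2, 1), (2, 2), (2, 3)]
Unfold 3 (reflect across v@4): 16 holes -> [(0, 0), (0, 1), (0, 2), (0, 3), (0, 4), (0, 5), (0, 6), (0, 7), (2, 0), (2, 1), (2, 2), (2, 3), (2, 4), (2, 5), (2, 6), (2, 7)]
Holes: [(0, 0), (0, 1), (0, 2), (0, 3), (0, 4), (0, 5), (0, 6), (0, 7), (2, 0), (2, 1), (2, 2), (2, 3), (2, 4), (2, 5), (2, 6), (2, 7)]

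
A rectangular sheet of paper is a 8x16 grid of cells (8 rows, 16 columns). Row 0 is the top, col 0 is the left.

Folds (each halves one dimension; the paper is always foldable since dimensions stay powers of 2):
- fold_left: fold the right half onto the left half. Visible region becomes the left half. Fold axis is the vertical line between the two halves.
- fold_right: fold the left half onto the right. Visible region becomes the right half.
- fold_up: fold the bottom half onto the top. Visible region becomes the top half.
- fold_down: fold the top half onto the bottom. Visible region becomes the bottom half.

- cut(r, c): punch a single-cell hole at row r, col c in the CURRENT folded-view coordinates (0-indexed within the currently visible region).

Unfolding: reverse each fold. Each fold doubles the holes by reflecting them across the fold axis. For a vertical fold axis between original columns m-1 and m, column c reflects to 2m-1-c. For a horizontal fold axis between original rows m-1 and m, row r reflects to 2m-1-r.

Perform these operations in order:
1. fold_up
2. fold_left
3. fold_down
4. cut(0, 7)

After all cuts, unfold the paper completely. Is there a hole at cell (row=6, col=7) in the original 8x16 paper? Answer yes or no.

Op 1 fold_up: fold axis h@4; visible region now rows[0,4) x cols[0,16) = 4x16
Op 2 fold_left: fold axis v@8; visible region now rows[0,4) x cols[0,8) = 4x8
Op 3 fold_down: fold axis h@2; visible region now rows[2,4) x cols[0,8) = 2x8
Op 4 cut(0, 7): punch at orig (2,7); cuts so far [(2, 7)]; region rows[2,4) x cols[0,8) = 2x8
Unfold 1 (reflect across h@2): 2 holes -> [(1, 7), (2, 7)]
Unfold 2 (reflect across v@8): 4 holes -> [(1, 7), (1, 8), (2, 7), (2, 8)]
Unfold 3 (reflect across h@4): 8 holes -> [(1, 7), (1, 8), (2, 7), (2, 8), (5, 7), (5, 8), (6, 7), (6, 8)]
Holes: [(1, 7), (1, 8), (2, 7), (2, 8), (5, 7), (5, 8), (6, 7), (6, 8)]

Answer: yes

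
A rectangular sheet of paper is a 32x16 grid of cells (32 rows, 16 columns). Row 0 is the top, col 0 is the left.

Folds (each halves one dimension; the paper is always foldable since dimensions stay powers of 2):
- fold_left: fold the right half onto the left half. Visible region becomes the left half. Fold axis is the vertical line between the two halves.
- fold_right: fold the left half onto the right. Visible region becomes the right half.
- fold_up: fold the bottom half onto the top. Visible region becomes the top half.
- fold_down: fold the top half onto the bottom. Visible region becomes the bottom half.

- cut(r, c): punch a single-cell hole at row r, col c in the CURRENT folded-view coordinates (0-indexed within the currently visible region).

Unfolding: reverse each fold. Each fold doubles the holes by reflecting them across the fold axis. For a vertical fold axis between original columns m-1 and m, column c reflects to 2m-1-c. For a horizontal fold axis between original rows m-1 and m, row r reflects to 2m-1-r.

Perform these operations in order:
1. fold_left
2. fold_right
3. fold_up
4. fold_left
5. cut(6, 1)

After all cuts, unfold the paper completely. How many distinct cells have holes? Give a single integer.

Op 1 fold_left: fold axis v@8; visible region now rows[0,32) x cols[0,8) = 32x8
Op 2 fold_right: fold axis v@4; visible region now rows[0,32) x cols[4,8) = 32x4
Op 3 fold_up: fold axis h@16; visible region now rows[0,16) x cols[4,8) = 16x4
Op 4 fold_left: fold axis v@6; visible region now rows[0,16) x cols[4,6) = 16x2
Op 5 cut(6, 1): punch at orig (6,5); cuts so far [(6, 5)]; region rows[0,16) x cols[4,6) = 16x2
Unfold 1 (reflect across v@6): 2 holes -> [(6, 5), (6, 6)]
Unfold 2 (reflect across h@16): 4 holes -> [(6, 5), (6, 6), (25, 5), (25, 6)]
Unfold 3 (reflect across v@4): 8 holes -> [(6, 1), (6, 2), (6, 5), (6, 6), (25, 1), (25, 2), (25, 5), (25, 6)]
Unfold 4 (reflect across v@8): 16 holes -> [(6, 1), (6, 2), (6, 5), (6, 6), (6, 9), (6, 10), (6, 13), (6, 14), (25, 1), (25, 2), (25, 5), (25, 6), (25, 9), (25, 10), (25, 13), (25, 14)]

Answer: 16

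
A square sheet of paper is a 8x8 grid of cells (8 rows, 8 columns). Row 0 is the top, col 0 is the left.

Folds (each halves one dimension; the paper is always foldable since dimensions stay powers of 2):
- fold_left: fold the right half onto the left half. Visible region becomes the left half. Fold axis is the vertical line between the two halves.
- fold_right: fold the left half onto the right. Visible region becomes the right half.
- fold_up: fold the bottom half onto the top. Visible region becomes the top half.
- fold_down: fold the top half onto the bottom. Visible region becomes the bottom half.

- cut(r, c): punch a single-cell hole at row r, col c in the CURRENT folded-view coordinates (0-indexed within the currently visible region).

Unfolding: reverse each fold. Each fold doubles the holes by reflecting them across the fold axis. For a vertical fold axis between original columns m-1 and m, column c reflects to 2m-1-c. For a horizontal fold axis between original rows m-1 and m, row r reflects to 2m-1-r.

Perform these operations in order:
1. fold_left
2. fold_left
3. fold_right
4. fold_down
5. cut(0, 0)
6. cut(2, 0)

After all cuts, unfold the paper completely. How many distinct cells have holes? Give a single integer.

Answer: 32

Derivation:
Op 1 fold_left: fold axis v@4; visible region now rows[0,8) x cols[0,4) = 8x4
Op 2 fold_left: fold axis v@2; visible region now rows[0,8) x cols[0,2) = 8x2
Op 3 fold_right: fold axis v@1; visible region now rows[0,8) x cols[1,2) = 8x1
Op 4 fold_down: fold axis h@4; visible region now rows[4,8) x cols[1,2) = 4x1
Op 5 cut(0, 0): punch at orig (4,1); cuts so far [(4, 1)]; region rows[4,8) x cols[1,2) = 4x1
Op 6 cut(2, 0): punch at orig (6,1); cuts so far [(4, 1), (6, 1)]; region rows[4,8) x cols[1,2) = 4x1
Unfold 1 (reflect across h@4): 4 holes -> [(1, 1), (3, 1), (4, 1), (6, 1)]
Unfold 2 (reflect across v@1): 8 holes -> [(1, 0), (1, 1), (3, 0), (3, 1), (4, 0), (4, 1), (6, 0), (6, 1)]
Unfold 3 (reflect across v@2): 16 holes -> [(1, 0), (1, 1), (1, 2), (1, 3), (3, 0), (3, 1), (3, 2), (3, 3), (4, 0), (4, 1), (4, 2), (4, 3), (6, 0), (6, 1), (6, 2), (6, 3)]
Unfold 4 (reflect across v@4): 32 holes -> [(1, 0), (1, 1), (1, 2), (1, 3), (1, 4), (1, 5), (1, 6), (1, 7), (3, 0), (3, 1), (3, 2), (3, 3), (3, 4), (3, 5), (3, 6), (3, 7), (4, 0), (4, 1), (4, 2), (4, 3), (4, 4), (4, 5), (4, 6), (4, 7), (6, 0), (6, 1), (6, 2), (6, 3), (6, 4), (6, 5), (6, 6), (6, 7)]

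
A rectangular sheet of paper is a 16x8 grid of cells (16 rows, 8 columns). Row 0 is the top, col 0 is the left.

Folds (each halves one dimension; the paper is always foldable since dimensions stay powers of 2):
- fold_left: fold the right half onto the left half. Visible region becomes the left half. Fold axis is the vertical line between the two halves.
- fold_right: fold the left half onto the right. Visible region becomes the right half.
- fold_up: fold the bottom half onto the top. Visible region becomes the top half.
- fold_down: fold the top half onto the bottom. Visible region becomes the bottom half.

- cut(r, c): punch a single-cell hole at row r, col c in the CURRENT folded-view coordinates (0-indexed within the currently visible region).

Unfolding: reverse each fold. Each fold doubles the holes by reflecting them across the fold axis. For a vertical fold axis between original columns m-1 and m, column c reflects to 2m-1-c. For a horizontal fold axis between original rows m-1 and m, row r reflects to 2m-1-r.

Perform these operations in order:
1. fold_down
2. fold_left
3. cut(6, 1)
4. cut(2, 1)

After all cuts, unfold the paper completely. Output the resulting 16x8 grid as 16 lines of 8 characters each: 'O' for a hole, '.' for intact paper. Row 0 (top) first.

Op 1 fold_down: fold axis h@8; visible region now rows[8,16) x cols[0,8) = 8x8
Op 2 fold_left: fold axis v@4; visible region now rows[8,16) x cols[0,4) = 8x4
Op 3 cut(6, 1): punch at orig (14,1); cuts so far [(14, 1)]; region rows[8,16) x cols[0,4) = 8x4
Op 4 cut(2, 1): punch at orig (10,1); cuts so far [(10, 1), (14, 1)]; region rows[8,16) x cols[0,4) = 8x4
Unfold 1 (reflect across v@4): 4 holes -> [(10, 1), (10, 6), (14, 1), (14, 6)]
Unfold 2 (reflect across h@8): 8 holes -> [(1, 1), (1, 6), (5, 1), (5, 6), (10, 1), (10, 6), (14, 1), (14, 6)]

Answer: ........
.O....O.
........
........
........
.O....O.
........
........
........
........
.O....O.
........
........
........
.O....O.
........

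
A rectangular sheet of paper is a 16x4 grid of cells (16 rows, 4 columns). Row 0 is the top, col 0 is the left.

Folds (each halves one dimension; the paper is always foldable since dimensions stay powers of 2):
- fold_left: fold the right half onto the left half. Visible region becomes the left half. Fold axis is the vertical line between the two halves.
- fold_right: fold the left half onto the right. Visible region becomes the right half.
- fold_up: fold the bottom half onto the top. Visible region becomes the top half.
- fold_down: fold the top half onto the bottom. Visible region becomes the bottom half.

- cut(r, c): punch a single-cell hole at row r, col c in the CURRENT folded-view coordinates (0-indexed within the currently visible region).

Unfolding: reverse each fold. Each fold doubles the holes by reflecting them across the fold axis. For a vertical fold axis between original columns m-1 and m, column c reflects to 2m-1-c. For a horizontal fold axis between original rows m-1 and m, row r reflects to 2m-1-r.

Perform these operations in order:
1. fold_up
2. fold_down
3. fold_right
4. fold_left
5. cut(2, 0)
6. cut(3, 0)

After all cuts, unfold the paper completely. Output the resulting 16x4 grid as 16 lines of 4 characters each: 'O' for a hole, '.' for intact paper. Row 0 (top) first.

Answer: OOOO
OOOO
....
....
....
....
OOOO
OOOO
OOOO
OOOO
....
....
....
....
OOOO
OOOO

Derivation:
Op 1 fold_up: fold axis h@8; visible region now rows[0,8) x cols[0,4) = 8x4
Op 2 fold_down: fold axis h@4; visible region now rows[4,8) x cols[0,4) = 4x4
Op 3 fold_right: fold axis v@2; visible region now rows[4,8) x cols[2,4) = 4x2
Op 4 fold_left: fold axis v@3; visible region now rows[4,8) x cols[2,3) = 4x1
Op 5 cut(2, 0): punch at orig (6,2); cuts so far [(6, 2)]; region rows[4,8) x cols[2,3) = 4x1
Op 6 cut(3, 0): punch at orig (7,2); cuts so far [(6, 2), (7, 2)]; region rows[4,8) x cols[2,3) = 4x1
Unfold 1 (reflect across v@3): 4 holes -> [(6, 2), (6, 3), (7, 2), (7, 3)]
Unfold 2 (reflect across v@2): 8 holes -> [(6, 0), (6, 1), (6, 2), (6, 3), (7, 0), (7, 1), (7, 2), (7, 3)]
Unfold 3 (reflect across h@4): 16 holes -> [(0, 0), (0, 1), (0, 2), (0, 3), (1, 0), (1, 1), (1, 2), (1, 3), (6, 0), (6, 1), (6, 2), (6, 3), (7, 0), (7, 1), (7, 2), (7, 3)]
Unfold 4 (reflect across h@8): 32 holes -> [(0, 0), (0, 1), (0, 2), (0, 3), (1, 0), (1, 1), (1, 2), (1, 3), (6, 0), (6, 1), (6, 2), (6, 3), (7, 0), (7, 1), (7, 2), (7, 3), (8, 0), (8, 1), (8, 2), (8, 3), (9, 0), (9, 1), (9, 2), (9, 3), (14, 0), (14, 1), (14, 2), (14, 3), (15, 0), (15, 1), (15, 2), (15, 3)]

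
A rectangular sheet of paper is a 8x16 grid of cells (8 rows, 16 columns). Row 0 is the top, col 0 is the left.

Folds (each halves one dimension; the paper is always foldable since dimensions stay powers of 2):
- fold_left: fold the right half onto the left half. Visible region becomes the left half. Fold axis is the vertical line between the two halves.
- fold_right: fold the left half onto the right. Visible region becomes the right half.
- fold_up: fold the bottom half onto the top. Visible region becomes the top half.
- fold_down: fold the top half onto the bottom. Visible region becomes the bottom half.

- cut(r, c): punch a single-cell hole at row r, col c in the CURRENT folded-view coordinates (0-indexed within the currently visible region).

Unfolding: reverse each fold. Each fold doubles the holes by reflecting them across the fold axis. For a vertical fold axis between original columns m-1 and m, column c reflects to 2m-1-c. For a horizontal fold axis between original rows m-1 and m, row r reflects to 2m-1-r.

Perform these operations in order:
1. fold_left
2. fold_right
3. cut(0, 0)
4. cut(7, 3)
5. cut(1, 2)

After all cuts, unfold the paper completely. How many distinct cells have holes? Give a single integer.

Op 1 fold_left: fold axis v@8; visible region now rows[0,8) x cols[0,8) = 8x8
Op 2 fold_right: fold axis v@4; visible region now rows[0,8) x cols[4,8) = 8x4
Op 3 cut(0, 0): punch at orig (0,4); cuts so far [(0, 4)]; region rows[0,8) x cols[4,8) = 8x4
Op 4 cut(7, 3): punch at orig (7,7); cuts so far [(0, 4), (7, 7)]; region rows[0,8) x cols[4,8) = 8x4
Op 5 cut(1, 2): punch at orig (1,6); cuts so far [(0, 4), (1, 6), (7, 7)]; region rows[0,8) x cols[4,8) = 8x4
Unfold 1 (reflect across v@4): 6 holes -> [(0, 3), (0, 4), (1, 1), (1, 6), (7, 0), (7, 7)]
Unfold 2 (reflect across v@8): 12 holes -> [(0, 3), (0, 4), (0, 11), (0, 12), (1, 1), (1, 6), (1, 9), (1, 14), (7, 0), (7, 7), (7, 8), (7, 15)]

Answer: 12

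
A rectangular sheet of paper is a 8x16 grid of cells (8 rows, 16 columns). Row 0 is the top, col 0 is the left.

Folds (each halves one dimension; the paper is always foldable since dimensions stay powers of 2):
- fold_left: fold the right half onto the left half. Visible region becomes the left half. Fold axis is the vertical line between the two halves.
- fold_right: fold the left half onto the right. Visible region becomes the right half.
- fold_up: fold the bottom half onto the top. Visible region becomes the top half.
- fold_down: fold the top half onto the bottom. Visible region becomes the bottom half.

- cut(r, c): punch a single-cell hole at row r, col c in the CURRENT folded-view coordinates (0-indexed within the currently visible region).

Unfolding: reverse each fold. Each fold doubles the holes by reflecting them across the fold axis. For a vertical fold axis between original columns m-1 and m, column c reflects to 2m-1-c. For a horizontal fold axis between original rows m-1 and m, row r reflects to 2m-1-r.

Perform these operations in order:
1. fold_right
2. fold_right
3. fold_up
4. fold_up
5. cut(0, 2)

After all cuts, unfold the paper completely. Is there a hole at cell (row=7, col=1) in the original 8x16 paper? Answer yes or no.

Answer: yes

Derivation:
Op 1 fold_right: fold axis v@8; visible region now rows[0,8) x cols[8,16) = 8x8
Op 2 fold_right: fold axis v@12; visible region now rows[0,8) x cols[12,16) = 8x4
Op 3 fold_up: fold axis h@4; visible region now rows[0,4) x cols[12,16) = 4x4
Op 4 fold_up: fold axis h@2; visible region now rows[0,2) x cols[12,16) = 2x4
Op 5 cut(0, 2): punch at orig (0,14); cuts so far [(0, 14)]; region rows[0,2) x cols[12,16) = 2x4
Unfold 1 (reflect across h@2): 2 holes -> [(0, 14), (3, 14)]
Unfold 2 (reflect across h@4): 4 holes -> [(0, 14), (3, 14), (4, 14), (7, 14)]
Unfold 3 (reflect across v@12): 8 holes -> [(0, 9), (0, 14), (3, 9), (3, 14), (4, 9), (4, 14), (7, 9), (7, 14)]
Unfold 4 (reflect across v@8): 16 holes -> [(0, 1), (0, 6), (0, 9), (0, 14), (3, 1), (3, 6), (3, 9), (3, 14), (4, 1), (4, 6), (4, 9), (4, 14), (7, 1), (7, 6), (7, 9), (7, 14)]
Holes: [(0, 1), (0, 6), (0, 9), (0, 14), (3, 1), (3, 6), (3, 9), (3, 14), (4, 1), (4, 6), (4, 9), (4, 14), (7, 1), (7, 6), (7, 9), (7, 14)]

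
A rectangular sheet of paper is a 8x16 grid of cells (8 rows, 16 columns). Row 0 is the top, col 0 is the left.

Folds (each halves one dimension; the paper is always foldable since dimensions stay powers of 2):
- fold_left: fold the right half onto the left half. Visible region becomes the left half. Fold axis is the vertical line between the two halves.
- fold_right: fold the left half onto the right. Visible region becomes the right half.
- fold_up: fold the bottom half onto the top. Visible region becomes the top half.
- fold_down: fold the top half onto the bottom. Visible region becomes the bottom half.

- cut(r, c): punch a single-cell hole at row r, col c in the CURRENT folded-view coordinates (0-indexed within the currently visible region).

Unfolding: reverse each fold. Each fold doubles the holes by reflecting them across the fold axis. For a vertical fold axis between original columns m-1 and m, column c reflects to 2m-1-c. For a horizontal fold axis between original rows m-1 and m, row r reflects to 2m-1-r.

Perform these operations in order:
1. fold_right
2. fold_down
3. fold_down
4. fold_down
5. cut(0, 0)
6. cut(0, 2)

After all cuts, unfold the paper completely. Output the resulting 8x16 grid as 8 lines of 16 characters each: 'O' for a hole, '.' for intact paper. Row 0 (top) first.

Op 1 fold_right: fold axis v@8; visible region now rows[0,8) x cols[8,16) = 8x8
Op 2 fold_down: fold axis h@4; visible region now rows[4,8) x cols[8,16) = 4x8
Op 3 fold_down: fold axis h@6; visible region now rows[6,8) x cols[8,16) = 2x8
Op 4 fold_down: fold axis h@7; visible region now rows[7,8) x cols[8,16) = 1x8
Op 5 cut(0, 0): punch at orig (7,8); cuts so far [(7, 8)]; region rows[7,8) x cols[8,16) = 1x8
Op 6 cut(0, 2): punch at orig (7,10); cuts so far [(7, 8), (7, 10)]; region rows[7,8) x cols[8,16) = 1x8
Unfold 1 (reflect across h@7): 4 holes -> [(6, 8), (6, 10), (7, 8), (7, 10)]
Unfold 2 (reflect across h@6): 8 holes -> [(4, 8), (4, 10), (5, 8), (5, 10), (6, 8), (6, 10), (7, 8), (7, 10)]
Unfold 3 (reflect across h@4): 16 holes -> [(0, 8), (0, 10), (1, 8), (1, 10), (2, 8), (2, 10), (3, 8), (3, 10), (4, 8), (4, 10), (5, 8), (5, 10), (6, 8), (6, 10), (7, 8), (7, 10)]
Unfold 4 (reflect across v@8): 32 holes -> [(0, 5), (0, 7), (0, 8), (0, 10), (1, 5), (1, 7), (1, 8), (1, 10), (2, 5), (2, 7), (2, 8), (2, 10), (3, 5), (3, 7), (3, 8), (3, 10), (4, 5), (4, 7), (4, 8), (4, 10), (5, 5), (5, 7), (5, 8), (5, 10), (6, 5), (6, 7), (6, 8), (6, 10), (7, 5), (7, 7), (7, 8), (7, 10)]

Answer: .....O.OO.O.....
.....O.OO.O.....
.....O.OO.O.....
.....O.OO.O.....
.....O.OO.O.....
.....O.OO.O.....
.....O.OO.O.....
.....O.OO.O.....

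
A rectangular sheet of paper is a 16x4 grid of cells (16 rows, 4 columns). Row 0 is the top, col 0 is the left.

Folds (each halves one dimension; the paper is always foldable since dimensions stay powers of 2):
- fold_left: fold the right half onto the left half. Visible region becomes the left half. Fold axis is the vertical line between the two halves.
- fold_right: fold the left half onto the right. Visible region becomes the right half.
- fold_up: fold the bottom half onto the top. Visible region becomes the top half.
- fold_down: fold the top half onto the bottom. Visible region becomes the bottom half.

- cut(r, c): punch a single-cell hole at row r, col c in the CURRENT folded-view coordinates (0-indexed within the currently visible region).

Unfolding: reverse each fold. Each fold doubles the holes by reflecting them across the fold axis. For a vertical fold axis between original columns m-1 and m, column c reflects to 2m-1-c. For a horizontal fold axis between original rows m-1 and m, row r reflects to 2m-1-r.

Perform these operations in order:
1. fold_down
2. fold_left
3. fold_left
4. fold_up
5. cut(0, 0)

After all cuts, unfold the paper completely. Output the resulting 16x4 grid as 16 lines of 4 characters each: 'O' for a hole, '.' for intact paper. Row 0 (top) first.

Op 1 fold_down: fold axis h@8; visible region now rows[8,16) x cols[0,4) = 8x4
Op 2 fold_left: fold axis v@2; visible region now rows[8,16) x cols[0,2) = 8x2
Op 3 fold_left: fold axis v@1; visible region now rows[8,16) x cols[0,1) = 8x1
Op 4 fold_up: fold axis h@12; visible region now rows[8,12) x cols[0,1) = 4x1
Op 5 cut(0, 0): punch at orig (8,0); cuts so far [(8, 0)]; region rows[8,12) x cols[0,1) = 4x1
Unfold 1 (reflect across h@12): 2 holes -> [(8, 0), (15, 0)]
Unfold 2 (reflect across v@1): 4 holes -> [(8, 0), (8, 1), (15, 0), (15, 1)]
Unfold 3 (reflect across v@2): 8 holes -> [(8, 0), (8, 1), (8, 2), (8, 3), (15, 0), (15, 1), (15, 2), (15, 3)]
Unfold 4 (reflect across h@8): 16 holes -> [(0, 0), (0, 1), (0, 2), (0, 3), (7, 0), (7, 1), (7, 2), (7, 3), (8, 0), (8, 1), (8, 2), (8, 3), (15, 0), (15, 1), (15, 2), (15, 3)]

Answer: OOOO
....
....
....
....
....
....
OOOO
OOOO
....
....
....
....
....
....
OOOO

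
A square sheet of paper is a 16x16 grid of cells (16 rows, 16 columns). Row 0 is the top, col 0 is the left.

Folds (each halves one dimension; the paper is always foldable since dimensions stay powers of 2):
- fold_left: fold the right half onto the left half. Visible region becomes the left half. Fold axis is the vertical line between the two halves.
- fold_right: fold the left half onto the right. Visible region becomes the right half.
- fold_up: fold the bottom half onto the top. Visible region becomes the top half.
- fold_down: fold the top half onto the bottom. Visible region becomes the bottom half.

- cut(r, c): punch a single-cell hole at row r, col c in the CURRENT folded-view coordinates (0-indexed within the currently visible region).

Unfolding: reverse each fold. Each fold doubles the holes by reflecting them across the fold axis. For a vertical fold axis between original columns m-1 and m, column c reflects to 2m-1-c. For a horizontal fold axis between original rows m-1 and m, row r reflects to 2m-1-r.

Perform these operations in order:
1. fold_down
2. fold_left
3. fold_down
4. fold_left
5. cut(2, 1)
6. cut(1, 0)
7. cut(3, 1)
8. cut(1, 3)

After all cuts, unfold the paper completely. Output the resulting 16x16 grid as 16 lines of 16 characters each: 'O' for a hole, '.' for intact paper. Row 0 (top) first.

Answer: .O....O..O....O.
.O....O..O....O.
O..OO..OO..OO..O
................
................
O..OO..OO..OO..O
.O....O..O....O.
.O....O..O....O.
.O....O..O....O.
.O....O..O....O.
O..OO..OO..OO..O
................
................
O..OO..OO..OO..O
.O....O..O....O.
.O....O..O....O.

Derivation:
Op 1 fold_down: fold axis h@8; visible region now rows[8,16) x cols[0,16) = 8x16
Op 2 fold_left: fold axis v@8; visible region now rows[8,16) x cols[0,8) = 8x8
Op 3 fold_down: fold axis h@12; visible region now rows[12,16) x cols[0,8) = 4x8
Op 4 fold_left: fold axis v@4; visible region now rows[12,16) x cols[0,4) = 4x4
Op 5 cut(2, 1): punch at orig (14,1); cuts so far [(14, 1)]; region rows[12,16) x cols[0,4) = 4x4
Op 6 cut(1, 0): punch at orig (13,0); cuts so far [(13, 0), (14, 1)]; region rows[12,16) x cols[0,4) = 4x4
Op 7 cut(3, 1): punch at orig (15,1); cuts so far [(13, 0), (14, 1), (15, 1)]; region rows[12,16) x cols[0,4) = 4x4
Op 8 cut(1, 3): punch at orig (13,3); cuts so far [(13, 0), (13, 3), (14, 1), (15, 1)]; region rows[12,16) x cols[0,4) = 4x4
Unfold 1 (reflect across v@4): 8 holes -> [(13, 0), (13, 3), (13, 4), (13, 7), (14, 1), (14, 6), (15, 1), (15, 6)]
Unfold 2 (reflect across h@12): 16 holes -> [(8, 1), (8, 6), (9, 1), (9, 6), (10, 0), (10, 3), (10, 4), (10, 7), (13, 0), (13, 3), (13, 4), (13, 7), (14, 1), (14, 6), (15, 1), (15, 6)]
Unfold 3 (reflect across v@8): 32 holes -> [(8, 1), (8, 6), (8, 9), (8, 14), (9, 1), (9, 6), (9, 9), (9, 14), (10, 0), (10, 3), (10, 4), (10, 7), (10, 8), (10, 11), (10, 12), (10, 15), (13, 0), (13, 3), (13, 4), (13, 7), (13, 8), (13, 11), (13, 12), (13, 15), (14, 1), (14, 6), (14, 9), (14, 14), (15, 1), (15, 6), (15, 9), (15, 14)]
Unfold 4 (reflect across h@8): 64 holes -> [(0, 1), (0, 6), (0, 9), (0, 14), (1, 1), (1, 6), (1, 9), (1, 14), (2, 0), (2, 3), (2, 4), (2, 7), (2, 8), (2, 11), (2, 12), (2, 15), (5, 0), (5, 3), (5, 4), (5, 7), (5, 8), (5, 11), (5, 12), (5, 15), (6, 1), (6, 6), (6, 9), (6, 14), (7, 1), (7, 6), (7, 9), (7, 14), (8, 1), (8, 6), (8, 9), (8, 14), (9, 1), (9, 6), (9, 9), (9, 14), (10, 0), (10, 3), (10, 4), (10, 7), (10, 8), (10, 11), (10, 12), (10, 15), (13, 0), (13, 3), (13, 4), (13, 7), (13, 8), (13, 11), (13, 12), (13, 15), (14, 1), (14, 6), (14, 9), (14, 14), (15, 1), (15, 6), (15, 9), (15, 14)]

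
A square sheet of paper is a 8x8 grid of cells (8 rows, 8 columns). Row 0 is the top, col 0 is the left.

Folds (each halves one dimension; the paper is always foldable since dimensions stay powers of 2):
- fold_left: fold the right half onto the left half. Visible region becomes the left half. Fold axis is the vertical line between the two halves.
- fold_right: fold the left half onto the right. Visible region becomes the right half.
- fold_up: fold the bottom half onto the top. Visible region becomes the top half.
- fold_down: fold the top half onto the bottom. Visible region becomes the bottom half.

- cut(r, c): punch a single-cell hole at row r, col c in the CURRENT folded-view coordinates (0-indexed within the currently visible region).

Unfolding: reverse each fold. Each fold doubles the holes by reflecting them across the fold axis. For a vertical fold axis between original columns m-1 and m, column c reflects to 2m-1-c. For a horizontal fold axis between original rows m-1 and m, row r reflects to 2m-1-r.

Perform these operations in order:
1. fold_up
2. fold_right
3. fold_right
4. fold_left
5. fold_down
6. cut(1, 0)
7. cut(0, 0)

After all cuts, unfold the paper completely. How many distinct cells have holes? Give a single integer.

Op 1 fold_up: fold axis h@4; visible region now rows[0,4) x cols[0,8) = 4x8
Op 2 fold_right: fold axis v@4; visible region now rows[0,4) x cols[4,8) = 4x4
Op 3 fold_right: fold axis v@6; visible region now rows[0,4) x cols[6,8) = 4x2
Op 4 fold_left: fold axis v@7; visible region now rows[0,4) x cols[6,7) = 4x1
Op 5 fold_down: fold axis h@2; visible region now rows[2,4) x cols[6,7) = 2x1
Op 6 cut(1, 0): punch at orig (3,6); cuts so far [(3, 6)]; region rows[2,4) x cols[6,7) = 2x1
Op 7 cut(0, 0): punch at orig (2,6); cuts so far [(2, 6), (3, 6)]; region rows[2,4) x cols[6,7) = 2x1
Unfold 1 (reflect across h@2): 4 holes -> [(0, 6), (1, 6), (2, 6), (3, 6)]
Unfold 2 (reflect across v@7): 8 holes -> [(0, 6), (0, 7), (1, 6), (1, 7), (2, 6), (2, 7), (3, 6), (3, 7)]
Unfold 3 (reflect across v@6): 16 holes -> [(0, 4), (0, 5), (0, 6), (0, 7), (1, 4), (1, 5), (1, 6), (1, 7), (2, 4), (2, 5), (2, 6), (2, 7), (3, 4), (3, 5), (3, 6), (3, 7)]
Unfold 4 (reflect across v@4): 32 holes -> [(0, 0), (0, 1), (0, 2), (0, 3), (0, 4), (0, 5), (0, 6), (0, 7), (1, 0), (1, 1), (1, 2), (1, 3), (1, 4), (1, 5), (1, 6), (1, 7), (2, 0), (2, 1), (2, 2), (2, 3), (2, 4), (2, 5), (2, 6), (2, 7), (3, 0), (3, 1), (3, 2), (3, 3), (3, 4), (3, 5), (3, 6), (3, 7)]
Unfold 5 (reflect across h@4): 64 holes -> [(0, 0), (0, 1), (0, 2), (0, 3), (0, 4), (0, 5), (0, 6), (0, 7), (1, 0), (1, 1), (1, 2), (1, 3), (1, 4), (1, 5), (1, 6), (1, 7), (2, 0), (2, 1), (2, 2), (2, 3), (2, 4), (2, 5), (2, 6), (2, 7), (3, 0), (3, 1), (3, 2), (3, 3), (3, 4), (3, 5), (3, 6), (3, 7), (4, 0), (4, 1), (4, 2), (4, 3), (4, 4), (4, 5), (4, 6), (4, 7), (5, 0), (5, 1), (5, 2), (5, 3), (5, 4), (5, 5), (5, 6), (5, 7), (6, 0), (6, 1), (6, 2), (6, 3), (6, 4), (6, 5), (6, 6), (6, 7), (7, 0), (7, 1), (7, 2), (7, 3), (7, 4), (7, 5), (7, 6), (7, 7)]

Answer: 64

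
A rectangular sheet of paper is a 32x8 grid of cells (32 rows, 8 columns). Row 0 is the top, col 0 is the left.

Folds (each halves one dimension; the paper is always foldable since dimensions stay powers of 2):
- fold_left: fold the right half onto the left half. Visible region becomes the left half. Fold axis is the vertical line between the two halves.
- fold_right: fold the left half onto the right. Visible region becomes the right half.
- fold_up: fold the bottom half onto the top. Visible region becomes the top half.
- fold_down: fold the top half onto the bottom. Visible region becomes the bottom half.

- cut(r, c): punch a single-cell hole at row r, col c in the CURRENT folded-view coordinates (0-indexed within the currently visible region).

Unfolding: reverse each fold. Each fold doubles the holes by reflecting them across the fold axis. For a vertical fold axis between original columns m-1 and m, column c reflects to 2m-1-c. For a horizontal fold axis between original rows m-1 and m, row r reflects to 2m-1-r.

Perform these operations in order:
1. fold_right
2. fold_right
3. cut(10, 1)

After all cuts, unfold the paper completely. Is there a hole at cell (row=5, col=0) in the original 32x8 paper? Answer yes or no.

Answer: no

Derivation:
Op 1 fold_right: fold axis v@4; visible region now rows[0,32) x cols[4,8) = 32x4
Op 2 fold_right: fold axis v@6; visible region now rows[0,32) x cols[6,8) = 32x2
Op 3 cut(10, 1): punch at orig (10,7); cuts so far [(10, 7)]; region rows[0,32) x cols[6,8) = 32x2
Unfold 1 (reflect across v@6): 2 holes -> [(10, 4), (10, 7)]
Unfold 2 (reflect across v@4): 4 holes -> [(10, 0), (10, 3), (10, 4), (10, 7)]
Holes: [(10, 0), (10, 3), (10, 4), (10, 7)]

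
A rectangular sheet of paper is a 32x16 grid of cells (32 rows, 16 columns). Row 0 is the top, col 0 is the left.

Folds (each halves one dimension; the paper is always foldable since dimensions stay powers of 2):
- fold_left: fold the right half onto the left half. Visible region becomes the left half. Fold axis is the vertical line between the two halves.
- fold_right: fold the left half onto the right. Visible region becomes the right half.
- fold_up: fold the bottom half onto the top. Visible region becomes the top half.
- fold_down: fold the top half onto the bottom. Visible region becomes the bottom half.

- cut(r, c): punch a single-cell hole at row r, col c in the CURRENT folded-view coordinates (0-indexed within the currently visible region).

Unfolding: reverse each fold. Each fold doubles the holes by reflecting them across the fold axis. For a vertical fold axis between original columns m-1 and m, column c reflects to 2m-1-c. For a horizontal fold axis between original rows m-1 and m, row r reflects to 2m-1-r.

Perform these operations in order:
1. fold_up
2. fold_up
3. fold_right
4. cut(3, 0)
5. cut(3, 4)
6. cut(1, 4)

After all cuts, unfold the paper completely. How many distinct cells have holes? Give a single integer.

Op 1 fold_up: fold axis h@16; visible region now rows[0,16) x cols[0,16) = 16x16
Op 2 fold_up: fold axis h@8; visible region now rows[0,8) x cols[0,16) = 8x16
Op 3 fold_right: fold axis v@8; visible region now rows[0,8) x cols[8,16) = 8x8
Op 4 cut(3, 0): punch at orig (3,8); cuts so far [(3, 8)]; region rows[0,8) x cols[8,16) = 8x8
Op 5 cut(3, 4): punch at orig (3,12); cuts so far [(3, 8), (3, 12)]; region rows[0,8) x cols[8,16) = 8x8
Op 6 cut(1, 4): punch at orig (1,12); cuts so far [(1, 12), (3, 8), (3, 12)]; region rows[0,8) x cols[8,16) = 8x8
Unfold 1 (reflect across v@8): 6 holes -> [(1, 3), (1, 12), (3, 3), (3, 7), (3, 8), (3, 12)]
Unfold 2 (reflect across h@8): 12 holes -> [(1, 3), (1, 12), (3, 3), (3, 7), (3, 8), (3, 12), (12, 3), (12, 7), (12, 8), (12, 12), (14, 3), (14, 12)]
Unfold 3 (reflect across h@16): 24 holes -> [(1, 3), (1, 12), (3, 3), (3, 7), (3, 8), (3, 12), (12, 3), (12, 7), (12, 8), (12, 12), (14, 3), (14, 12), (17, 3), (17, 12), (19, 3), (19, 7), (19, 8), (19, 12), (28, 3), (28, 7), (28, 8), (28, 12), (30, 3), (30, 12)]

Answer: 24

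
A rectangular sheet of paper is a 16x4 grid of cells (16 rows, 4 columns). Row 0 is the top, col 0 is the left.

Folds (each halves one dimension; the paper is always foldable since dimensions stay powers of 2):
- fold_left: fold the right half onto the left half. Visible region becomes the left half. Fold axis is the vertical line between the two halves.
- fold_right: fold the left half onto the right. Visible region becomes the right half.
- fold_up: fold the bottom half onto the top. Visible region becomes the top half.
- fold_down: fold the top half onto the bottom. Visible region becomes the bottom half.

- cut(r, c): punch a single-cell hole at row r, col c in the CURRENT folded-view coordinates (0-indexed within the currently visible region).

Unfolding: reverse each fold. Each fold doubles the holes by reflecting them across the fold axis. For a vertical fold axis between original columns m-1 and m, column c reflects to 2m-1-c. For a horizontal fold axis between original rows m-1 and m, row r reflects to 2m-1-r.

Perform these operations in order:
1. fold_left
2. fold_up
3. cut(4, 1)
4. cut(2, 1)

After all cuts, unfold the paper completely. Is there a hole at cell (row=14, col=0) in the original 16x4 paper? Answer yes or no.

Op 1 fold_left: fold axis v@2; visible region now rows[0,16) x cols[0,2) = 16x2
Op 2 fold_up: fold axis h@8; visible region now rows[0,8) x cols[0,2) = 8x2
Op 3 cut(4, 1): punch at orig (4,1); cuts so far [(4, 1)]; region rows[0,8) x cols[0,2) = 8x2
Op 4 cut(2, 1): punch at orig (2,1); cuts so far [(2, 1), (4, 1)]; region rows[0,8) x cols[0,2) = 8x2
Unfold 1 (reflect across h@8): 4 holes -> [(2, 1), (4, 1), (11, 1), (13, 1)]
Unfold 2 (reflect across v@2): 8 holes -> [(2, 1), (2, 2), (4, 1), (4, 2), (11, 1), (11, 2), (13, 1), (13, 2)]
Holes: [(2, 1), (2, 2), (4, 1), (4, 2), (11, 1), (11, 2), (13, 1), (13, 2)]

Answer: no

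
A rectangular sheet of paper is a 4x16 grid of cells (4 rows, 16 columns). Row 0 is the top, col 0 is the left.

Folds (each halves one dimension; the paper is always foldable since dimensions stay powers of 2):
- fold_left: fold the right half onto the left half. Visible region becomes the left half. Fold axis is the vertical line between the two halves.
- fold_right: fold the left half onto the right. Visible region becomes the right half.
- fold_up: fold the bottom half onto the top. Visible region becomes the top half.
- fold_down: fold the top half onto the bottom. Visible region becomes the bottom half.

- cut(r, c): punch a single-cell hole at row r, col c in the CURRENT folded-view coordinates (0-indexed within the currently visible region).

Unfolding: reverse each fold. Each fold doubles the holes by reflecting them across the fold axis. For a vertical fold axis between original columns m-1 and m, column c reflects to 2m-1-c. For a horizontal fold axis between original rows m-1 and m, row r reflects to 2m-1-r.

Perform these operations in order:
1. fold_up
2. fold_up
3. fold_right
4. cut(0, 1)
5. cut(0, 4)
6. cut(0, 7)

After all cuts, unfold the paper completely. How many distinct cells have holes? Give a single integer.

Op 1 fold_up: fold axis h@2; visible region now rows[0,2) x cols[0,16) = 2x16
Op 2 fold_up: fold axis h@1; visible region now rows[0,1) x cols[0,16) = 1x16
Op 3 fold_right: fold axis v@8; visible region now rows[0,1) x cols[8,16) = 1x8
Op 4 cut(0, 1): punch at orig (0,9); cuts so far [(0, 9)]; region rows[0,1) x cols[8,16) = 1x8
Op 5 cut(0, 4): punch at orig (0,12); cuts so far [(0, 9), (0, 12)]; region rows[0,1) x cols[8,16) = 1x8
Op 6 cut(0, 7): punch at orig (0,15); cuts so far [(0, 9), (0, 12), (0, 15)]; region rows[0,1) x cols[8,16) = 1x8
Unfold 1 (reflect across v@8): 6 holes -> [(0, 0), (0, 3), (0, 6), (0, 9), (0, 12), (0, 15)]
Unfold 2 (reflect across h@1): 12 holes -> [(0, 0), (0, 3), (0, 6), (0, 9), (0, 12), (0, 15), (1, 0), (1, 3), (1, 6), (1, 9), (1, 12), (1, 15)]
Unfold 3 (reflect across h@2): 24 holes -> [(0, 0), (0, 3), (0, 6), (0, 9), (0, 12), (0, 15), (1, 0), (1, 3), (1, 6), (1, 9), (1, 12), (1, 15), (2, 0), (2, 3), (2, 6), (2, 9), (2, 12), (2, 15), (3, 0), (3, 3), (3, 6), (3, 9), (3, 12), (3, 15)]

Answer: 24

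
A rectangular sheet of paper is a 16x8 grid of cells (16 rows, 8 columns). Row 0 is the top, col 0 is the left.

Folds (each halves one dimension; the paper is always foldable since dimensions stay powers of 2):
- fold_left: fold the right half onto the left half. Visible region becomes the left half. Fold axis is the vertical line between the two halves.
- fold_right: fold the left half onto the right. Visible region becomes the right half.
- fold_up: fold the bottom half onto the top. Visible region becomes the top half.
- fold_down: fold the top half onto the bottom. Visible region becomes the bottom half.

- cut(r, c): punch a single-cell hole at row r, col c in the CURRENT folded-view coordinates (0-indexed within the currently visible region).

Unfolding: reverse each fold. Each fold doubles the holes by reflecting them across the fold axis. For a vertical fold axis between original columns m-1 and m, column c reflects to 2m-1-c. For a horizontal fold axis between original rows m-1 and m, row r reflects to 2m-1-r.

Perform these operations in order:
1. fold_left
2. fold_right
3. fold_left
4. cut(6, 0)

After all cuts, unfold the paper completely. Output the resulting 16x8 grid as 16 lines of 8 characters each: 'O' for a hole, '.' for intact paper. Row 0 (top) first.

Answer: ........
........
........
........
........
........
OOOOOOOO
........
........
........
........
........
........
........
........
........

Derivation:
Op 1 fold_left: fold axis v@4; visible region now rows[0,16) x cols[0,4) = 16x4
Op 2 fold_right: fold axis v@2; visible region now rows[0,16) x cols[2,4) = 16x2
Op 3 fold_left: fold axis v@3; visible region now rows[0,16) x cols[2,3) = 16x1
Op 4 cut(6, 0): punch at orig (6,2); cuts so far [(6, 2)]; region rows[0,16) x cols[2,3) = 16x1
Unfold 1 (reflect across v@3): 2 holes -> [(6, 2), (6, 3)]
Unfold 2 (reflect across v@2): 4 holes -> [(6, 0), (6, 1), (6, 2), (6, 3)]
Unfold 3 (reflect across v@4): 8 holes -> [(6, 0), (6, 1), (6, 2), (6, 3), (6, 4), (6, 5), (6, 6), (6, 7)]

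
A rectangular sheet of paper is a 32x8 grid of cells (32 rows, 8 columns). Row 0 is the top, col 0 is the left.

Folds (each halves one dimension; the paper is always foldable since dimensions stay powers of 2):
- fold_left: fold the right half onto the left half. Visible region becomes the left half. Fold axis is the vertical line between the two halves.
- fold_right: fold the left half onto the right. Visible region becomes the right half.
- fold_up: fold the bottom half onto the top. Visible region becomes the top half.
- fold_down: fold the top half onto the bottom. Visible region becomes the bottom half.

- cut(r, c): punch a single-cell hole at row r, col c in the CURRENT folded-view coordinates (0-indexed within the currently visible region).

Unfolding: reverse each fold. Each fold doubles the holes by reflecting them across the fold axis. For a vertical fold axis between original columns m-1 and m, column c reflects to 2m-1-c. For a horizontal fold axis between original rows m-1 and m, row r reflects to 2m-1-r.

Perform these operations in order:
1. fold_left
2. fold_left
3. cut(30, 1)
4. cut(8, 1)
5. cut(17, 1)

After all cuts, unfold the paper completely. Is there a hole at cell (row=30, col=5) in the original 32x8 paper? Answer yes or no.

Answer: yes

Derivation:
Op 1 fold_left: fold axis v@4; visible region now rows[0,32) x cols[0,4) = 32x4
Op 2 fold_left: fold axis v@2; visible region now rows[0,32) x cols[0,2) = 32x2
Op 3 cut(30, 1): punch at orig (30,1); cuts so far [(30, 1)]; region rows[0,32) x cols[0,2) = 32x2
Op 4 cut(8, 1): punch at orig (8,1); cuts so far [(8, 1), (30, 1)]; region rows[0,32) x cols[0,2) = 32x2
Op 5 cut(17, 1): punch at orig (17,1); cuts so far [(8, 1), (17, 1), (30, 1)]; region rows[0,32) x cols[0,2) = 32x2
Unfold 1 (reflect across v@2): 6 holes -> [(8, 1), (8, 2), (17, 1), (17, 2), (30, 1), (30, 2)]
Unfold 2 (reflect across v@4): 12 holes -> [(8, 1), (8, 2), (8, 5), (8, 6), (17, 1), (17, 2), (17, 5), (17, 6), (30, 1), (30, 2), (30, 5), (30, 6)]
Holes: [(8, 1), (8, 2), (8, 5), (8, 6), (17, 1), (17, 2), (17, 5), (17, 6), (30, 1), (30, 2), (30, 5), (30, 6)]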